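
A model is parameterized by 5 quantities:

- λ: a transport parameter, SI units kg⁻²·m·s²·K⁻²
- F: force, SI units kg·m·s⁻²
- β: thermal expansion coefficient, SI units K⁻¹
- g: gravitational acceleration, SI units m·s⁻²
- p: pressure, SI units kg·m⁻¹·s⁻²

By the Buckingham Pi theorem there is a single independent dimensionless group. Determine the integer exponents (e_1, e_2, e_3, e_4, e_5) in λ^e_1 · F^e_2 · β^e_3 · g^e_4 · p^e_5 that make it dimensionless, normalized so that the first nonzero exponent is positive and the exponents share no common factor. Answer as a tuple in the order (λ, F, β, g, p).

(1, 1, -2, -1, 1)

M: e_1·(-2) + e_2·(1) + e_3·(0) + e_4·(0) + e_5·(1) = 0
L: e_1·(1) + e_2·(1) + e_3·(0) + e_4·(1) + e_5·(-1) = 0
T: e_1·(2) + e_2·(-2) + e_3·(0) + e_4·(-2) + e_5·(-2) = 0
Θ: e_1·(-2) + e_2·(0) + e_3·(-1) + e_4·(0) + e_5·(0) = 0
Solving this homogeneous linear system for the smallest-integer solution (first nonzero entry positive) gives (1, 1, -2, -1, 1).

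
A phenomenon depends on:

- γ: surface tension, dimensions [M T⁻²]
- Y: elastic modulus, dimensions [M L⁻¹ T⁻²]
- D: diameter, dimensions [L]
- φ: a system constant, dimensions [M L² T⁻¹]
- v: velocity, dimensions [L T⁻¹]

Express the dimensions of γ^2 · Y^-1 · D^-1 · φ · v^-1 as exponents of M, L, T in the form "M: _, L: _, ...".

M: 2, L: 1, T: -2

Collect each base-dimension exponent across the product:
  M: 2·(1) − (1) − (0) + (1) − (0) = 2
  L: 2·(0) − (-1) − (1) + (2) − (1) = 1
  T: 2·(-2) − (-2) − (0) + (-1) − (-1) = -2
So the dimensions are [M² L T⁻²].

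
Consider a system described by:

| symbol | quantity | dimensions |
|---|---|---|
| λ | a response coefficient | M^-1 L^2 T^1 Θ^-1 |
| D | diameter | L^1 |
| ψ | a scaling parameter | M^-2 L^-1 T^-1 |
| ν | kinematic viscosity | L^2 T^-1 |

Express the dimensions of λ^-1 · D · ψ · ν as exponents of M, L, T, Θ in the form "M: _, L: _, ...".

M: -1, L: 0, T: -3, Θ: 1

Collect each base-dimension exponent across the product:
  M: −(-1) + (0) + (-2) + (0) = -1
  L: −(2) + (1) + (-1) + (2) = 0
  T: −(1) + (0) + (-1) + (-1) = -3
  Θ: −(-1) + (0) + (0) + (0) = 1
So the dimensions are [M⁻¹ T⁻³ Θ].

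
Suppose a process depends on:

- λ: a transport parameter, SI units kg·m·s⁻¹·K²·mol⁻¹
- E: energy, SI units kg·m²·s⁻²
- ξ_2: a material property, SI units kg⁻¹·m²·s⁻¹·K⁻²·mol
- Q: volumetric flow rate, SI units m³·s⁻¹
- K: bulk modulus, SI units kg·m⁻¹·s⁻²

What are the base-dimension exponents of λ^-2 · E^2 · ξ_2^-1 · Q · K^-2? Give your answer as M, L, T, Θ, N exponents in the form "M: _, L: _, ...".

Collect each base-dimension exponent across the product:
  M: −2·(1) + 2·(1) − (-1) + (0) − 2·(1) = -1
  L: −2·(1) + 2·(2) − (2) + (3) − 2·(-1) = 5
  T: −2·(-1) + 2·(-2) − (-1) + (-1) − 2·(-2) = 2
  Θ: −2·(2) + 2·(0) − (-2) + (0) − 2·(0) = -2
  N: −2·(-1) + 2·(0) − (1) + (0) − 2·(0) = 1
So the dimensions are [M⁻¹ L⁵ T² Θ⁻² N].

M: -1, L: 5, T: 2, Θ: -2, N: 1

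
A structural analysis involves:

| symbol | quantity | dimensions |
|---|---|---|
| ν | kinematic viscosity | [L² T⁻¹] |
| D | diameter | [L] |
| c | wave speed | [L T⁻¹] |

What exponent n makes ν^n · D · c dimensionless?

-1

Balance the L exponent: (2)·n from ν, plus (1) + (1) = 2 from the rest, must sum to zero.
2n + 2 = 0, so n = -1.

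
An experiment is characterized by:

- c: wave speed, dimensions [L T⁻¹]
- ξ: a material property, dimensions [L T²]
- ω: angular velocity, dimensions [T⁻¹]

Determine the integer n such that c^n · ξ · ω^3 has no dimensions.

Balance the L exponent: (1)·n from c, plus (1) + 3·(0) = 1 from the rest, must sum to zero.
n + 1 = 0, so n = -1.

-1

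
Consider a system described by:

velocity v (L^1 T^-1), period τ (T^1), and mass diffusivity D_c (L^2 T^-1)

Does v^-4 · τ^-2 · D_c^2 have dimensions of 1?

Sum the exponent of each base dimension across the product:
  M: −4·[v]_M − 2·[τ]_M + 2·[D_c]_M = −4·(0) − 2·(0) + 2·(0) = 0
  L: −4·[v]_L − 2·[τ]_L + 2·[D_c]_L = −4·(1) − 2·(0) + 2·(2) = 0
  T: −4·[v]_T − 2·[τ]_T + 2·[D_c]_T = −4·(-1) − 2·(1) + 2·(-1) = 0
All base exponents vanish — dimensionless.

yes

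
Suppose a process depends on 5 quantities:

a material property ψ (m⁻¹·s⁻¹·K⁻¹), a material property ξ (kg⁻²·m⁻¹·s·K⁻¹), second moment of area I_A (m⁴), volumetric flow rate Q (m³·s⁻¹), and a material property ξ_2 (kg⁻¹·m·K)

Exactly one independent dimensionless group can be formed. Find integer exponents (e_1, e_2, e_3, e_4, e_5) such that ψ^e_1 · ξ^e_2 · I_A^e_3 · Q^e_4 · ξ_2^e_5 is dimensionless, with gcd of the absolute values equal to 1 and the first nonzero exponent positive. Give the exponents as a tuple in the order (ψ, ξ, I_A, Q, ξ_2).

M: e_1·(0) + e_2·(-2) + e_3·(0) + e_4·(0) + e_5·(-1) = 0
L: e_1·(-1) + e_2·(-1) + e_3·(4) + e_4·(3) + e_5·(1) = 0
T: e_1·(-1) + e_2·(1) + e_3·(0) + e_4·(-1) + e_5·(0) = 0
Θ: e_1·(-1) + e_2·(-1) + e_3·(0) + e_4·(0) + e_5·(1) = 0
Solving this homogeneous linear system for the smallest-integer solution (first nonzero entry positive) gives (3, -1, 3, -4, 2).

(3, -1, 3, -4, 2)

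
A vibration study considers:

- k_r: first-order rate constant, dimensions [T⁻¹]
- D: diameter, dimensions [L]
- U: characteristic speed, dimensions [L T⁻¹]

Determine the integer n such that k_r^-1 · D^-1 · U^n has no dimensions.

Balance the L exponent: (1)·n from U, plus −(0) − (1) = -1 from the rest, must sum to zero.
n − 1 = 0, so n = 1.

1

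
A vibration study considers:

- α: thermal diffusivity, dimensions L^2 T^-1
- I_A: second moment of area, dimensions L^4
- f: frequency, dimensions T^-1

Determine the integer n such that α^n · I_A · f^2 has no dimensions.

-2

Balance the L exponent: (2)·n from α, plus (4) + 2·(0) = 4 from the rest, must sum to zero.
2n + 4 = 0, so n = -2.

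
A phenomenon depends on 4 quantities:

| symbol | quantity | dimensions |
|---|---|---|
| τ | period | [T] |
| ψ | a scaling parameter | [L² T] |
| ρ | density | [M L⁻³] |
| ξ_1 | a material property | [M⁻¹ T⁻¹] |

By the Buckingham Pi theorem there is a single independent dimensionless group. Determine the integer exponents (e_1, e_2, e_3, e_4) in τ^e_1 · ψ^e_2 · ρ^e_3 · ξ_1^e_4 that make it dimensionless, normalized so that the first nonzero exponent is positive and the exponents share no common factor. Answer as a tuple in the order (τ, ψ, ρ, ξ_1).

M: e_1·(0) + e_2·(0) + e_3·(1) + e_4·(-1) = 0
L: e_1·(0) + e_2·(2) + e_3·(-3) + e_4·(0) = 0
T: e_1·(1) + e_2·(1) + e_3·(0) + e_4·(-1) = 0
Solving this homogeneous linear system for the smallest-integer solution (first nonzero entry positive) gives (1, -3, -2, -2).

(1, -3, -2, -2)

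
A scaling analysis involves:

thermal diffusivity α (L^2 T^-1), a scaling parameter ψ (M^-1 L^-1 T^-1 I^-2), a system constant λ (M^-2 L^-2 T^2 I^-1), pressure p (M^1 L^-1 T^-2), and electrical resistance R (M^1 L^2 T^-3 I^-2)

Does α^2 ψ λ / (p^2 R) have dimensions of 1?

no

Sum the exponent of each base dimension across the product:
  M: 2·[α]_M + [ψ]_M + [λ]_M − 2·[p]_M − [R]_M = 2·(0) + (-1) + (-2) − 2·(1) − (1) = -6
  L: 2·[α]_L + [ψ]_L + [λ]_L − 2·[p]_L − [R]_L = 2·(2) + (-1) + (-2) − 2·(-1) − (2) = 1
  T: 2·[α]_T + [ψ]_T + [λ]_T − 2·[p]_T − [R]_T = 2·(-1) + (-1) + (2) − 2·(-2) − (-3) = 6
  I: 2·[α]_I + [ψ]_I + [λ]_I − 2·[p]_I − [R]_I = 2·(0) + (-2) + (-1) − 2·(0) − (-2) = -1
Net dimensions [M⁻⁶ L T⁶ I⁻¹] ≠ [1] — not dimensionless.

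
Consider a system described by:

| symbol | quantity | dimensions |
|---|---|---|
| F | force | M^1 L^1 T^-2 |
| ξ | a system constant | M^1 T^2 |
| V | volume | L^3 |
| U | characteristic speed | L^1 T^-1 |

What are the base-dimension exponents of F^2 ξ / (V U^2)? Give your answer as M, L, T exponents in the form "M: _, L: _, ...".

M: 3, L: -3, T: 0

Collect each base-dimension exponent across the product:
  M: 2·(1) + (1) − (0) − 2·(0) = 3
  L: 2·(1) + (0) − (3) − 2·(1) = -3
  T: 2·(-2) + (2) − (0) − 2·(-1) = 0
So the dimensions are [M³ L⁻³].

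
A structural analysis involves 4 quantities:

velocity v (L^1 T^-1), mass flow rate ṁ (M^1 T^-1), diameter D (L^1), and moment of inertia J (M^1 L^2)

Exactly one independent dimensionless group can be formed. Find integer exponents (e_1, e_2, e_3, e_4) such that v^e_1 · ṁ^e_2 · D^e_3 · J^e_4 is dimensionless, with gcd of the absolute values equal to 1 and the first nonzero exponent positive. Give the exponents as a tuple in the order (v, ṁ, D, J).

(1, -1, -3, 1)

M: e_1·(0) + e_2·(1) + e_3·(0) + e_4·(1) = 0
L: e_1·(1) + e_2·(0) + e_3·(1) + e_4·(2) = 0
T: e_1·(-1) + e_2·(-1) + e_3·(0) + e_4·(0) = 0
Solving this homogeneous linear system for the smallest-integer solution (first nonzero entry positive) gives (1, -1, -3, 1).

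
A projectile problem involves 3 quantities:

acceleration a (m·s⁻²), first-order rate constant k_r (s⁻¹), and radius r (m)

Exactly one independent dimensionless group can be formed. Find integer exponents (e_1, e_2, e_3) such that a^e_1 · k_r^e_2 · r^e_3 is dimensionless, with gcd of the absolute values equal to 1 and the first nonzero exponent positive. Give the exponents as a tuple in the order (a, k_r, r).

L: e_1·(1) + e_2·(0) + e_3·(1) = 0
T: e_1·(-2) + e_2·(-1) + e_3·(0) = 0
Solving this homogeneous linear system for the smallest-integer solution (first nonzero entry positive) gives (1, -2, -1).

(1, -2, -1)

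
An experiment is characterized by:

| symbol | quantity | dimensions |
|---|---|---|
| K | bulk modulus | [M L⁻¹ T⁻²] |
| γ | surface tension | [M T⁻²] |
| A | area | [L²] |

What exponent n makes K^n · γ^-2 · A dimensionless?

2

Balance the M exponent: (1)·n from K, plus −2·(1) + (0) = -2 from the rest, must sum to zero.
n − 2 = 0, so n = 2.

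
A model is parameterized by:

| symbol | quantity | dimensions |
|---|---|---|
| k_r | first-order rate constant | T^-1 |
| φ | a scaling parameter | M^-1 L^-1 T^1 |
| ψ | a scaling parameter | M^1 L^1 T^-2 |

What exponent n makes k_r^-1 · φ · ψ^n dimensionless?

Balance the M exponent: (1)·n from ψ, plus −(0) + (-1) = -1 from the rest, must sum to zero.
n − 1 = 0, so n = 1.

1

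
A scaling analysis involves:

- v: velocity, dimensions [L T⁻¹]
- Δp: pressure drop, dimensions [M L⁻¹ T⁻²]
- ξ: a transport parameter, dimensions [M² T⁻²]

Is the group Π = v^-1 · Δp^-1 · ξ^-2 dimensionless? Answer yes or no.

Sum the exponent of each base dimension across the product:
  M: −[v]_M − [Δp]_M − 2·[ξ]_M = −(0) − (1) − 2·(2) = -5
  L: −[v]_L − [Δp]_L − 2·[ξ]_L = −(1) − (-1) − 2·(0) = 0
  T: −[v]_T − [Δp]_T − 2·[ξ]_T = −(-1) − (-2) − 2·(-2) = 7
Net dimensions [M⁻⁵ T⁷] ≠ [1] — not dimensionless.

no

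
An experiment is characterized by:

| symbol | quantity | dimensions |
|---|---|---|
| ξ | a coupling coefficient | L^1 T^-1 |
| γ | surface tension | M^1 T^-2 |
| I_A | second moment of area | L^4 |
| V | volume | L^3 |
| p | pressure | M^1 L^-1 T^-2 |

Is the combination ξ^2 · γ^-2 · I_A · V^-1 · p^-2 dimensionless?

Sum the exponent of each base dimension across the product:
  M: 2·[ξ]_M − 2·[γ]_M + [I_A]_M − [V]_M − 2·[p]_M = 2·(0) − 2·(1) + (0) − (0) − 2·(1) = -4
  L: 2·[ξ]_L − 2·[γ]_L + [I_A]_L − [V]_L − 2·[p]_L = 2·(1) − 2·(0) + (4) − (3) − 2·(-1) = 5
  T: 2·[ξ]_T − 2·[γ]_T + [I_A]_T − [V]_T − 2·[p]_T = 2·(-1) − 2·(-2) + (0) − (0) − 2·(-2) = 6
Net dimensions [M⁻⁴ L⁵ T⁶] ≠ [1] — not dimensionless.

no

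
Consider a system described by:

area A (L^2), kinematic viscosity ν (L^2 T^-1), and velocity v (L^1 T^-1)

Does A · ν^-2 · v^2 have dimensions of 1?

yes

Sum the exponent of each base dimension across the product:
  M: [A]_M − 2·[ν]_M + 2·[v]_M = (0) − 2·(0) + 2·(0) = 0
  L: [A]_L − 2·[ν]_L + 2·[v]_L = (2) − 2·(2) + 2·(1) = 0
  T: [A]_T − 2·[ν]_T + 2·[v]_T = (0) − 2·(-1) + 2·(-1) = 0
All base exponents vanish — dimensionless.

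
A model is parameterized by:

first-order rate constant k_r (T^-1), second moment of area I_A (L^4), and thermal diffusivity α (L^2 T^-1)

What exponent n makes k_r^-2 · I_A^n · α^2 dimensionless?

Balance the L exponent: (4)·n from I_A, plus −2·(0) + 2·(2) = 4 from the rest, must sum to zero.
4n + 4 = 0, so n = -1.

-1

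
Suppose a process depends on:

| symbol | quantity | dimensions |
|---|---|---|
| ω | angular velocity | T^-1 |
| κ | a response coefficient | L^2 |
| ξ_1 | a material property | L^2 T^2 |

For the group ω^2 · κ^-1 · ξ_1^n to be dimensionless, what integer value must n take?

1

Balance the L exponent: (2)·n from ξ_1, plus 2·(0) − (2) = -2 from the rest, must sum to zero.
2n − 2 = 0, so n = 1.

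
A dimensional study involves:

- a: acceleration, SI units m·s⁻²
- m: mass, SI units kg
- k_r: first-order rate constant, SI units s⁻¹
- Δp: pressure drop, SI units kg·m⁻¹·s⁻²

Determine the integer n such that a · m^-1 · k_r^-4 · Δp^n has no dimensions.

1

Balance the M exponent: (1)·n from Δp, plus (0) − (1) − 4·(0) = -1 from the rest, must sum to zero.
n − 1 = 0, so n = 1.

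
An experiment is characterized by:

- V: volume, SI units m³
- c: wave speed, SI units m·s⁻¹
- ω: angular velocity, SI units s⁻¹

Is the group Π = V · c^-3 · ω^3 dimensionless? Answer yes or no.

Sum the exponent of each base dimension across the product:
  L: [V]_L − 3·[c]_L + 3·[ω]_L = (3) − 3·(1) + 3·(0) = 0
  T: [V]_T − 3·[c]_T + 3·[ω]_T = (0) − 3·(-1) + 3·(-1) = 0
All base exponents vanish — dimensionless.

yes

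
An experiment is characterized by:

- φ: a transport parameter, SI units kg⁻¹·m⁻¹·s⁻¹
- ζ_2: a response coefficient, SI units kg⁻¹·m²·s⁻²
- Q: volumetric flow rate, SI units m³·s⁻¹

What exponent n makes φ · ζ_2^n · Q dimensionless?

Balance the M exponent: (-1)·n from ζ_2, plus (-1) + (0) = -1 from the rest, must sum to zero.
−n − 1 = 0, so n = -1.

-1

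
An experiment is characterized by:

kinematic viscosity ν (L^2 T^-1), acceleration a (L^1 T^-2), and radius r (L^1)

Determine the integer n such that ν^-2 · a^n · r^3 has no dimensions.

1

Balance the L exponent: (1)·n from a, plus −2·(2) + 3·(1) = -1 from the rest, must sum to zero.
n − 1 = 0, so n = 1.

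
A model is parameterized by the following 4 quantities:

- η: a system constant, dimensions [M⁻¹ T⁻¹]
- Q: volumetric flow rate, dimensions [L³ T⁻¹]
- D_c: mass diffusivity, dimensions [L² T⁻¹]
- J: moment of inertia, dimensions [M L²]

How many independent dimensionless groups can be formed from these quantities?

1

There are 4 variables and 3 base dimensions (M, L, T).
The dimension matrix has rank 3.
Independent dimensionless groups: 4 − 3 = 1.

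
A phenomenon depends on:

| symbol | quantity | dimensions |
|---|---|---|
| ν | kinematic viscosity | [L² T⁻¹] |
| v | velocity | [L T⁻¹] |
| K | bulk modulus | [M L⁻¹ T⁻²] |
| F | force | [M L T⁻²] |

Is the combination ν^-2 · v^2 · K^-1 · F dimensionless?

Sum the exponent of each base dimension across the product:
  M: −2·[ν]_M + 2·[v]_M − [K]_M + [F]_M = −2·(0) + 2·(0) − (1) + (1) = 0
  L: −2·[ν]_L + 2·[v]_L − [K]_L + [F]_L = −2·(2) + 2·(1) − (-1) + (1) = 0
  T: −2·[ν]_T + 2·[v]_T − [K]_T + [F]_T = −2·(-1) + 2·(-1) − (-2) + (-2) = 0
All base exponents vanish — dimensionless.

yes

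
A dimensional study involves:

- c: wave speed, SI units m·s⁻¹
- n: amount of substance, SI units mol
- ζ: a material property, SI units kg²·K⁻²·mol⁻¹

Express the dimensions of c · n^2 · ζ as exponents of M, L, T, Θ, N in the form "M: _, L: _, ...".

M: 2, L: 1, T: -1, Θ: -2, N: 1

Collect each base-dimension exponent across the product:
  M: (0) + 2·(0) + (2) = 2
  L: (1) + 2·(0) + (0) = 1
  T: (-1) + 2·(0) + (0) = -1
  Θ: (0) + 2·(0) + (-2) = -2
  N: (0) + 2·(1) + (-1) = 1
So the dimensions are [M² L T⁻¹ Θ⁻² N].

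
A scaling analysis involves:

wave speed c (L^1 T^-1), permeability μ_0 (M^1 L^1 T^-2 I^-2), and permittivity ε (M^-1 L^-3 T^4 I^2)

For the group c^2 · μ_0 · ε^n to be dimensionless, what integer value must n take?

Balance the M exponent: (-1)·n from ε, plus 2·(0) + (1) = 1 from the rest, must sum to zero.
−n + 1 = 0, so n = 1.

1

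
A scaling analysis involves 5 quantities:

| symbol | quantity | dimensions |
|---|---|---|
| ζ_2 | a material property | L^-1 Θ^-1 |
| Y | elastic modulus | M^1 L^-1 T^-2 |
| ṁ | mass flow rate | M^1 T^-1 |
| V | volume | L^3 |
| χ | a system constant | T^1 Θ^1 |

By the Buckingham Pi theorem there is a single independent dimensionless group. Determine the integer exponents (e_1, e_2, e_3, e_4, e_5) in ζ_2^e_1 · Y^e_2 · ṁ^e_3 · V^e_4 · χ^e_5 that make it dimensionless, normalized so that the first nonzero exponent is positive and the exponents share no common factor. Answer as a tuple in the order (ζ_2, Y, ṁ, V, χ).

M: e_1·(0) + e_2·(1) + e_3·(1) + e_4·(0) + e_5·(0) = 0
L: e_1·(-1) + e_2·(-1) + e_3·(0) + e_4·(3) + e_5·(0) = 0
T: e_1·(0) + e_2·(-2) + e_3·(-1) + e_4·(0) + e_5·(1) = 0
Θ: e_1·(-1) + e_2·(0) + e_3·(0) + e_4·(0) + e_5·(1) = 0
Solving this homogeneous linear system for the smallest-integer solution (first nonzero entry positive) gives (3, 3, -3, 2, 3).

(3, 3, -3, 2, 3)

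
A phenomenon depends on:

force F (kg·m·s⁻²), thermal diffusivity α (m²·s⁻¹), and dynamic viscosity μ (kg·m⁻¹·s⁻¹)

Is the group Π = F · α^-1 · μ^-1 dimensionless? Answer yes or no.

Sum the exponent of each base dimension across the product:
  M: [F]_M − [α]_M − [μ]_M = (1) − (0) − (1) = 0
  L: [F]_L − [α]_L − [μ]_L = (1) − (2) − (-1) = 0
  T: [F]_T − [α]_T − [μ]_T = (-2) − (-1) − (-1) = 0
All base exponents vanish — dimensionless.

yes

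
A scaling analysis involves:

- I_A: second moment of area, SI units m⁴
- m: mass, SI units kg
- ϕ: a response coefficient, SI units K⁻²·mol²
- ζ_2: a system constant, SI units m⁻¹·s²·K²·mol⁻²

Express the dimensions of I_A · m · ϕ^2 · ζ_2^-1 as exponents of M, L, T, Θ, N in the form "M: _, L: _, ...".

Collect each base-dimension exponent across the product:
  M: (0) + (1) + 2·(0) − (0) = 1
  L: (4) + (0) + 2·(0) − (-1) = 5
  T: (0) + (0) + 2·(0) − (2) = -2
  Θ: (0) + (0) + 2·(-2) − (2) = -6
  N: (0) + (0) + 2·(2) − (-2) = 6
So the dimensions are [M L⁵ T⁻² Θ⁻⁶ N⁶].

M: 1, L: 5, T: -2, Θ: -6, N: 6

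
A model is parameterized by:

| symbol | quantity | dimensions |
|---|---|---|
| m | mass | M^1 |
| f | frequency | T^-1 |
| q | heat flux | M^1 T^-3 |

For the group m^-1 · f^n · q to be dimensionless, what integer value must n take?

Balance the T exponent: (-1)·n from f, plus −(0) + (-3) = -3 from the rest, must sum to zero.
−n − 3 = 0, so n = -3.

-3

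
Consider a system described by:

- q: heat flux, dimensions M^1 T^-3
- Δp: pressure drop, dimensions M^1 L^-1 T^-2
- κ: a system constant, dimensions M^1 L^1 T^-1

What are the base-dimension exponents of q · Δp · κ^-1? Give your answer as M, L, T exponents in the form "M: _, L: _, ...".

M: 1, L: -2, T: -4

Collect each base-dimension exponent across the product:
  M: (1) + (1) − (1) = 1
  L: (0) + (-1) − (1) = -2
  T: (-3) + (-2) − (-1) = -4
So the dimensions are [M L⁻² T⁻⁴].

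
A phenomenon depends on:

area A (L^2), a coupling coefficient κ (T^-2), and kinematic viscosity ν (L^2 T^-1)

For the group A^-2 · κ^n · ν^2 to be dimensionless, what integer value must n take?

Balance the T exponent: (-2)·n from κ, plus −2·(0) + 2·(-1) = -2 from the rest, must sum to zero.
-2n − 2 = 0, so n = -1.

-1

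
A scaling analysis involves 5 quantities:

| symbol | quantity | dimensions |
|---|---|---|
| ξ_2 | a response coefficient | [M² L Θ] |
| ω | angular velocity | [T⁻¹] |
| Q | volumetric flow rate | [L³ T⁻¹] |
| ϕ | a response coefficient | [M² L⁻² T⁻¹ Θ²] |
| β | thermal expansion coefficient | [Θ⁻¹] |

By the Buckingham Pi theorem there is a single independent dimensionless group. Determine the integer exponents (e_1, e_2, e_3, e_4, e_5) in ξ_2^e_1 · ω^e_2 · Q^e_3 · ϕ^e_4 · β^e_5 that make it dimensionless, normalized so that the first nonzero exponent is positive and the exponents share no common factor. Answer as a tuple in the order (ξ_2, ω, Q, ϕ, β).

M: e_1·(2) + e_2·(0) + e_3·(0) + e_4·(2) + e_5·(0) = 0
L: e_1·(1) + e_2·(0) + e_3·(3) + e_4·(-2) + e_5·(0) = 0
T: e_1·(0) + e_2·(-1) + e_3·(-1) + e_4·(-1) + e_5·(0) = 0
Θ: e_1·(1) + e_2·(0) + e_3·(0) + e_4·(2) + e_5·(-1) = 0
Solving this homogeneous linear system for the smallest-integer solution (first nonzero entry positive) gives (1, 2, -1, -1, -1).

(1, 2, -1, -1, -1)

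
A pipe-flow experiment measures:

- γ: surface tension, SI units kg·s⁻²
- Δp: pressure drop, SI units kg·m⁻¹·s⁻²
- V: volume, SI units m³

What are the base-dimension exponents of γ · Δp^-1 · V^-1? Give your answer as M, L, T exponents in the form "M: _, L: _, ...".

Collect each base-dimension exponent across the product:
  M: (1) − (1) − (0) = 0
  L: (0) − (-1) − (3) = -2
  T: (-2) − (-2) − (0) = 0
So the dimensions are [L⁻²].

M: 0, L: -2, T: 0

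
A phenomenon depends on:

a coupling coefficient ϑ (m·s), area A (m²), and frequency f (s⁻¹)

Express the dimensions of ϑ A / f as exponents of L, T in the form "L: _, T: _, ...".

L: 3, T: 2

Collect each base-dimension exponent across the product:
  L: (1) + (2) − (0) = 3
  T: (1) + (0) − (-1) = 2
So the dimensions are [L³ T²].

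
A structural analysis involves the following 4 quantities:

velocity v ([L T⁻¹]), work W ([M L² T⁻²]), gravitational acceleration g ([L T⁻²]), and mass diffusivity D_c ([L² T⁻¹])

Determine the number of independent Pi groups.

There are 4 variables and 3 base dimensions (M, L, T).
The dimension matrix has rank 3.
Independent dimensionless groups: 4 − 3 = 1.

1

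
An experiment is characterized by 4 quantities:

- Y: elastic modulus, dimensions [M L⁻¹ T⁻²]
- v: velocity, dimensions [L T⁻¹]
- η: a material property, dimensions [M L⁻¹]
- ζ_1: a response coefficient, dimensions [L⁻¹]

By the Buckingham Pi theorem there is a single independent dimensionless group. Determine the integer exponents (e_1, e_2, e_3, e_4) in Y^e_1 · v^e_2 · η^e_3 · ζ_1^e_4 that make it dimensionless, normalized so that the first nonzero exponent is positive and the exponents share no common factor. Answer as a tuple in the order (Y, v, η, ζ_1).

(1, -2, -1, -2)

M: e_1·(1) + e_2·(0) + e_3·(1) + e_4·(0) = 0
L: e_1·(-1) + e_2·(1) + e_3·(-1) + e_4·(-1) = 0
T: e_1·(-2) + e_2·(-1) + e_3·(0) + e_4·(0) = 0
Solving this homogeneous linear system for the smallest-integer solution (first nonzero entry positive) gives (1, -2, -1, -2).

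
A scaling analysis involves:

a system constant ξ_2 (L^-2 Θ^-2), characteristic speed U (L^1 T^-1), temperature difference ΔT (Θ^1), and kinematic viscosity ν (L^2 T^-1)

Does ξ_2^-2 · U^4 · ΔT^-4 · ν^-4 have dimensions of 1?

Sum the exponent of each base dimension across the product:
  M: −2·[ξ_2]_M + 4·[U]_M − 4·[ΔT]_M − 4·[ν]_M = −2·(0) + 4·(0) − 4·(0) − 4·(0) = 0
  L: −2·[ξ_2]_L + 4·[U]_L − 4·[ΔT]_L − 4·[ν]_L = −2·(-2) + 4·(1) − 4·(0) − 4·(2) = 0
  T: −2·[ξ_2]_T + 4·[U]_T − 4·[ΔT]_T − 4·[ν]_T = −2·(0) + 4·(-1) − 4·(0) − 4·(-1) = 0
  Θ: −2·[ξ_2]_Θ + 4·[U]_Θ − 4·[ΔT]_Θ − 4·[ν]_Θ = −2·(-2) + 4·(0) − 4·(1) − 4·(0) = 0
All base exponents vanish — dimensionless.

yes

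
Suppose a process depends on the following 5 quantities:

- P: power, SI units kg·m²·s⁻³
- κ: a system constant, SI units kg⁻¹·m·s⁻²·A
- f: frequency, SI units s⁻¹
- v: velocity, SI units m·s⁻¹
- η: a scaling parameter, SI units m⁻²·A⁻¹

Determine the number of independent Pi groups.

1

There are 5 variables and 4 base dimensions (M, L, T, I).
The dimension matrix has rank 4.
Independent dimensionless groups: 5 − 4 = 1.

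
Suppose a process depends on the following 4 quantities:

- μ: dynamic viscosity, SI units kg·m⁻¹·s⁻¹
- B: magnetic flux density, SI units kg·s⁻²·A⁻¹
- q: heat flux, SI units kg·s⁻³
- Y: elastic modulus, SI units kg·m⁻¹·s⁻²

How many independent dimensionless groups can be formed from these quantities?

There are 4 variables and 4 base dimensions (M, L, T, I).
The dimension matrix has rank 4.
Independent dimensionless groups: 4 − 4 = 0.

0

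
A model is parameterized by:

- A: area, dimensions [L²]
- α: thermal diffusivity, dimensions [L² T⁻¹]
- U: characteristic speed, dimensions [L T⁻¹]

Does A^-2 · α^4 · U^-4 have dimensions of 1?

Sum the exponent of each base dimension across the product:
  L: −2·[A]_L + 4·[α]_L − 4·[U]_L = −2·(2) + 4·(2) − 4·(1) = 0
  T: −2·[A]_T + 4·[α]_T − 4·[U]_T = −2·(0) + 4·(-1) − 4·(-1) = 0
All base exponents vanish — dimensionless.

yes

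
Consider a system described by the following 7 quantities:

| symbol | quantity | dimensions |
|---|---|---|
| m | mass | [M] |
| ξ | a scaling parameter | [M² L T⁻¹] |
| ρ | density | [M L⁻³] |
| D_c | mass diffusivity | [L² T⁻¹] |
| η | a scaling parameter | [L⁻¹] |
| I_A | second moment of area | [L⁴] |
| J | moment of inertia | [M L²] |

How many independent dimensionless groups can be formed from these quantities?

4

There are 7 variables and 3 base dimensions (M, L, T).
The dimension matrix has rank 3.
Independent dimensionless groups: 7 − 3 = 4.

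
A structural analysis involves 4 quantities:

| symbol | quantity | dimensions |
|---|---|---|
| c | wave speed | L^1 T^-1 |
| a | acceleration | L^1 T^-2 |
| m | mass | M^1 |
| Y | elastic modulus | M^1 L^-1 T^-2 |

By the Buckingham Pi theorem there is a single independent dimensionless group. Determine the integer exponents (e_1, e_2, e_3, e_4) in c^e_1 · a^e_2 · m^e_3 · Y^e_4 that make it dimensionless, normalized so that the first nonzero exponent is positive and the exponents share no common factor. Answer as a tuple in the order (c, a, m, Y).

(4, -3, -1, 1)

M: e_1·(0) + e_2·(0) + e_3·(1) + e_4·(1) = 0
L: e_1·(1) + e_2·(1) + e_3·(0) + e_4·(-1) = 0
T: e_1·(-1) + e_2·(-2) + e_3·(0) + e_4·(-2) = 0
Solving this homogeneous linear system for the smallest-integer solution (first nonzero entry positive) gives (4, -3, -1, 1).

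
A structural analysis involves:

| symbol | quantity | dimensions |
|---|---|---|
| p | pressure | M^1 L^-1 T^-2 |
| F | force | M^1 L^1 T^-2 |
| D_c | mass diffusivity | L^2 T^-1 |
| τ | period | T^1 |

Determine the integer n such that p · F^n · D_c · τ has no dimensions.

Balance the M exponent: (1)·n from F, plus (1) + (0) + (0) = 1 from the rest, must sum to zero.
n + 1 = 0, so n = -1.

-1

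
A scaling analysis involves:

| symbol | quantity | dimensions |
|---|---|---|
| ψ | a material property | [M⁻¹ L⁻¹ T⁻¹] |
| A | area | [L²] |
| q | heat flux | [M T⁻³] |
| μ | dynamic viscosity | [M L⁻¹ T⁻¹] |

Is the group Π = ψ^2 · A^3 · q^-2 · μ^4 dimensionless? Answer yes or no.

Sum the exponent of each base dimension across the product:
  M: 2·[ψ]_M + 3·[A]_M − 2·[q]_M + 4·[μ]_M = 2·(-1) + 3·(0) − 2·(1) + 4·(1) = 0
  L: 2·[ψ]_L + 3·[A]_L − 2·[q]_L + 4·[μ]_L = 2·(-1) + 3·(2) − 2·(0) + 4·(-1) = 0
  T: 2·[ψ]_T + 3·[A]_T − 2·[q]_T + 4·[μ]_T = 2·(-1) + 3·(0) − 2·(-3) + 4·(-1) = 0
All base exponents vanish — dimensionless.

yes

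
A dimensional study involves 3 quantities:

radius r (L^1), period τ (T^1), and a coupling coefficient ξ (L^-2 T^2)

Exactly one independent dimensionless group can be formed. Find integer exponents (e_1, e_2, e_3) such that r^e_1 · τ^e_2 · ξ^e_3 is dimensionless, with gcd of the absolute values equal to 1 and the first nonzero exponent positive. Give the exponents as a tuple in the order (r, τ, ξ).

(2, -2, 1)

L: e_1·(1) + e_2·(0) + e_3·(-2) = 0
T: e_1·(0) + e_2·(1) + e_3·(2) = 0
Solving this homogeneous linear system for the smallest-integer solution (first nonzero entry positive) gives (2, -2, 1).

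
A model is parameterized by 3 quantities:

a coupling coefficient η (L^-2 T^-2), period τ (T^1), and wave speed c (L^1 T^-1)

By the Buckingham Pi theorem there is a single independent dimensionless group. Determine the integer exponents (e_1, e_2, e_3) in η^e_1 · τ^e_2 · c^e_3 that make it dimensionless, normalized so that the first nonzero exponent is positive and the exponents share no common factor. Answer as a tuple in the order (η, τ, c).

L: e_1·(-2) + e_2·(0) + e_3·(1) = 0
T: e_1·(-2) + e_2·(1) + e_3·(-1) = 0
Solving this homogeneous linear system for the smallest-integer solution (first nonzero entry positive) gives (1, 4, 2).

(1, 4, 2)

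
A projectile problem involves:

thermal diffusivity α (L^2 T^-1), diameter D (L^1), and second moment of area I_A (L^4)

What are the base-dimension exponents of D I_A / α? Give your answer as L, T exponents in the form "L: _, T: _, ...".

Collect each base-dimension exponent across the product:
  L: −(2) + (1) + (4) = 3
  T: −(-1) + (0) + (0) = 1
So the dimensions are [L³ T].

L: 3, T: 1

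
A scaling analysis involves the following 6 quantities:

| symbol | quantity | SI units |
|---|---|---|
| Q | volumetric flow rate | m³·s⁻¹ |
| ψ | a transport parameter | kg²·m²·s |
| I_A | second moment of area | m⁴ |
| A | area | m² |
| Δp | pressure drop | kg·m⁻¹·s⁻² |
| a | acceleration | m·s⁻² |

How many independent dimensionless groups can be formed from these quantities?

There are 6 variables and 3 base dimensions (M, L, T).
The dimension matrix has rank 3.
Independent dimensionless groups: 6 − 3 = 3.

3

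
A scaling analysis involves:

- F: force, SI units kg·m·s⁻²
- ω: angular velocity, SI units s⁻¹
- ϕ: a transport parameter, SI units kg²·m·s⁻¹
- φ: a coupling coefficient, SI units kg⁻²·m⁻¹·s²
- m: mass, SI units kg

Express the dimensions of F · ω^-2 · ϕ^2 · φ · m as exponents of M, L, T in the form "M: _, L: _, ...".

Collect each base-dimension exponent across the product:
  M: (1) − 2·(0) + 2·(2) + (-2) + (1) = 4
  L: (1) − 2·(0) + 2·(1) + (-1) + (0) = 2
  T: (-2) − 2·(-1) + 2·(-1) + (2) + (0) = 0
So the dimensions are [M⁴ L²].

M: 4, L: 2, T: 0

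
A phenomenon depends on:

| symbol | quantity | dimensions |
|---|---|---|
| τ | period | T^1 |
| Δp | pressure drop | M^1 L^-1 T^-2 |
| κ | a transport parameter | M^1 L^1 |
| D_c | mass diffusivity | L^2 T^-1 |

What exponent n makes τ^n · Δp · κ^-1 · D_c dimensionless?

3

Balance the T exponent: (1)·n from τ, plus (-2) − (0) + (-1) = -3 from the rest, must sum to zero.
n − 3 = 0, so n = 3.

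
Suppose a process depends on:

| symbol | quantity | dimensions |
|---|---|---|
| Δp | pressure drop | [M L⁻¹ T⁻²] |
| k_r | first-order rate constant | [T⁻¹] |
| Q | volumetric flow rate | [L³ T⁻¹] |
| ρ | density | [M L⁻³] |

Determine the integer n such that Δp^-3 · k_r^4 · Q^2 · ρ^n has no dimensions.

Balance the M exponent: (1)·n from ρ, plus −3·(1) + 4·(0) + 2·(0) = -3 from the rest, must sum to zero.
n − 3 = 0, so n = 3.

3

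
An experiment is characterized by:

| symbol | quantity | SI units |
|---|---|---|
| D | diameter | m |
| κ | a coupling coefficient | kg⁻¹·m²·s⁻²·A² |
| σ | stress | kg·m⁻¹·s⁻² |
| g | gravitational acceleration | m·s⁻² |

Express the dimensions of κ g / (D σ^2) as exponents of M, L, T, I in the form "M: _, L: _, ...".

M: -3, L: 4, T: 0, I: 2

Collect each base-dimension exponent across the product:
  M: −(0) + (-1) − 2·(1) + (0) = -3
  L: −(1) + (2) − 2·(-1) + (1) = 4
  T: −(0) + (-2) − 2·(-2) + (-2) = 0
  I: −(0) + (2) − 2·(0) + (0) = 2
So the dimensions are [M⁻³ L⁴ I²].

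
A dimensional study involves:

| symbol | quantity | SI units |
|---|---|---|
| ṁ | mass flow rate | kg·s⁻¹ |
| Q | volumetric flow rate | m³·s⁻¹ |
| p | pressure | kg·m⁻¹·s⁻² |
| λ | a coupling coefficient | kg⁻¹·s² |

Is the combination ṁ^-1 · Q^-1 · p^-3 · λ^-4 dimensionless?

Sum the exponent of each base dimension across the product:
  M: −[ṁ]_M − [Q]_M − 3·[p]_M − 4·[λ]_M = −(1) − (0) − 3·(1) − 4·(-1) = 0
  L: −[ṁ]_L − [Q]_L − 3·[p]_L − 4·[λ]_L = −(0) − (3) − 3·(-1) − 4·(0) = 0
  T: −[ṁ]_T − [Q]_T − 3·[p]_T − 4·[λ]_T = −(-1) − (-1) − 3·(-2) − 4·(2) = 0
All base exponents vanish — dimensionless.

yes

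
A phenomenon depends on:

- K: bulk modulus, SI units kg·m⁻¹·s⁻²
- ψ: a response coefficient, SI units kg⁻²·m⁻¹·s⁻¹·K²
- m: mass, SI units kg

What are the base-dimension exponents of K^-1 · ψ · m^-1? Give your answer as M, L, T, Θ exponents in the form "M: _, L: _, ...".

Collect each base-dimension exponent across the product:
  M: −(1) + (-2) − (1) = -4
  L: −(-1) + (-1) − (0) = 0
  T: −(-2) + (-1) − (0) = 1
  Θ: −(0) + (2) − (0) = 2
So the dimensions are [M⁻⁴ T Θ²].

M: -4, L: 0, T: 1, Θ: 2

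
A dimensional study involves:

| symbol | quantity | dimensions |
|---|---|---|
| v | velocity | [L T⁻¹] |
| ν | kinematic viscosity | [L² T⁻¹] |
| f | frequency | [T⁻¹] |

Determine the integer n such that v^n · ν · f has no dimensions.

Balance the L exponent: (1)·n from v, plus (2) + (0) = 2 from the rest, must sum to zero.
n + 2 = 0, so n = -2.

-2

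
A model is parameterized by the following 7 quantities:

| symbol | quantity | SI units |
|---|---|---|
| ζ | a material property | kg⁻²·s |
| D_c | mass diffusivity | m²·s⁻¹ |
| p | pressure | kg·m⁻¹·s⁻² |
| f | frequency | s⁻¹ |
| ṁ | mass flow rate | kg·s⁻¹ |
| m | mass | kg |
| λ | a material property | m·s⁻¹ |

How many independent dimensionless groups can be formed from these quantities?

There are 7 variables and 3 base dimensions (M, L, T).
The dimension matrix has rank 3.
Independent dimensionless groups: 7 − 3 = 4.

4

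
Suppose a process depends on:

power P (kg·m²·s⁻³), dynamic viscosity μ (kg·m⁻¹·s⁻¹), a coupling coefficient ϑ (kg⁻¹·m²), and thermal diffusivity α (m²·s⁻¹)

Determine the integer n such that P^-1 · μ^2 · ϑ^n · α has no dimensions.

1

Balance the M exponent: (-1)·n from ϑ, plus −(1) + 2·(1) + (0) = 1 from the rest, must sum to zero.
−n + 1 = 0, so n = 1.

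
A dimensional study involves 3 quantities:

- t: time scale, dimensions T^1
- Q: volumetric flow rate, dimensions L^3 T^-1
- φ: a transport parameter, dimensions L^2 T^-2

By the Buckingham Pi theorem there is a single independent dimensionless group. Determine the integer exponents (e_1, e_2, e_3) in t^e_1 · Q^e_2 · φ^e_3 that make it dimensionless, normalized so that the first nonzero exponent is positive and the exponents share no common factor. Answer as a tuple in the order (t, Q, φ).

(4, -2, 3)

L: e_1·(0) + e_2·(3) + e_3·(2) = 0
T: e_1·(1) + e_2·(-1) + e_3·(-2) = 0
Solving this homogeneous linear system for the smallest-integer solution (first nonzero entry positive) gives (4, -2, 3).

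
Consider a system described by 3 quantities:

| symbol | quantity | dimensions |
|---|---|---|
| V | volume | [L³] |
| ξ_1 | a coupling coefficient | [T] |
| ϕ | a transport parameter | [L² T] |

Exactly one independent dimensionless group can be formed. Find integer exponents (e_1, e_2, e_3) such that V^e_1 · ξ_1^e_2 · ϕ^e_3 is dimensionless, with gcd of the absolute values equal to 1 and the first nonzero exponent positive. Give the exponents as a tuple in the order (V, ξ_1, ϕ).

(2, 3, -3)

L: e_1·(3) + e_2·(0) + e_3·(2) = 0
T: e_1·(0) + e_2·(1) + e_3·(1) = 0
Solving this homogeneous linear system for the smallest-integer solution (first nonzero entry positive) gives (2, 3, -3).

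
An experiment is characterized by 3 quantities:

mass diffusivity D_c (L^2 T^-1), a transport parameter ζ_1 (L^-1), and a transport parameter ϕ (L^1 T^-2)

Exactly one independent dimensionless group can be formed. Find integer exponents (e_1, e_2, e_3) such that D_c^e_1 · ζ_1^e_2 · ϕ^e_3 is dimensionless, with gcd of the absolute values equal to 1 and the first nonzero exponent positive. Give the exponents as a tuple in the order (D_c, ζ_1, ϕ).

L: e_1·(2) + e_2·(-1) + e_3·(1) = 0
T: e_1·(-1) + e_2·(0) + e_3·(-2) = 0
Solving this homogeneous linear system for the smallest-integer solution (first nonzero entry positive) gives (2, 3, -1).

(2, 3, -1)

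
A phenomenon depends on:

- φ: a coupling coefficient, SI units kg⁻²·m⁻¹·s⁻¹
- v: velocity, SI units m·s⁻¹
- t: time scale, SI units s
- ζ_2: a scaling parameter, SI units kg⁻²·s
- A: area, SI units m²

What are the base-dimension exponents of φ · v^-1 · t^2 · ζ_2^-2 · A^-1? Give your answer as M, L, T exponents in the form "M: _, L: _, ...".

Collect each base-dimension exponent across the product:
  M: (-2) − (0) + 2·(0) − 2·(-2) − (0) = 2
  L: (-1) − (1) + 2·(0) − 2·(0) − (2) = -4
  T: (-1) − (-1) + 2·(1) − 2·(1) − (0) = 0
So the dimensions are [M² L⁻⁴].

M: 2, L: -4, T: 0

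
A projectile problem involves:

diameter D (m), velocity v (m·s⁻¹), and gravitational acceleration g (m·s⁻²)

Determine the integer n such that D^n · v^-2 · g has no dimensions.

1

Balance the L exponent: (1)·n from D, plus −2·(1) + (1) = -1 from the rest, must sum to zero.
n − 1 = 0, so n = 1.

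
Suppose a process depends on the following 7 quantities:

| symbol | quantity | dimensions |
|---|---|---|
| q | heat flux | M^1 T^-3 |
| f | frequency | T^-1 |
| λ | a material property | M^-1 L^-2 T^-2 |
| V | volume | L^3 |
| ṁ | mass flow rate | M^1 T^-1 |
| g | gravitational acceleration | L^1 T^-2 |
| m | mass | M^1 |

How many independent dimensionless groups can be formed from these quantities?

4

There are 7 variables and 3 base dimensions (M, L, T).
The dimension matrix has rank 3.
Independent dimensionless groups: 7 − 3 = 4.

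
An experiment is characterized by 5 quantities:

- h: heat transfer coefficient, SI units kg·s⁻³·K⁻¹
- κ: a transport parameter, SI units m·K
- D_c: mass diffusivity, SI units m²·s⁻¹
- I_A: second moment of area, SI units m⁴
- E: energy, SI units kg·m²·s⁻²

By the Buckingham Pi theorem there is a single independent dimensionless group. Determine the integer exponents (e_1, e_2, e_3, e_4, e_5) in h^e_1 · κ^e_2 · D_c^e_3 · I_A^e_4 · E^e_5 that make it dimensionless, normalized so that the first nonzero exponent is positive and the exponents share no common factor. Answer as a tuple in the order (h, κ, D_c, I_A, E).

(4, 4, -4, 3, -4)

M: e_1·(1) + e_2·(0) + e_3·(0) + e_4·(0) + e_5·(1) = 0
L: e_1·(0) + e_2·(1) + e_3·(2) + e_4·(4) + e_5·(2) = 0
T: e_1·(-3) + e_2·(0) + e_3·(-1) + e_4·(0) + e_5·(-2) = 0
Θ: e_1·(-1) + e_2·(1) + e_3·(0) + e_4·(0) + e_5·(0) = 0
Solving this homogeneous linear system for the smallest-integer solution (first nonzero entry positive) gives (4, 4, -4, 3, -4).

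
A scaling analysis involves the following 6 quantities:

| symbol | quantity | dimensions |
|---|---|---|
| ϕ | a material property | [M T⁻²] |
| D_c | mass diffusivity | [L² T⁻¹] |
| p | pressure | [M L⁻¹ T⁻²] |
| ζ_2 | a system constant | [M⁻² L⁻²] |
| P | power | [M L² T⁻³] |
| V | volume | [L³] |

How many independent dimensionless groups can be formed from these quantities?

3

There are 6 variables and 3 base dimensions (M, L, T).
The dimension matrix has rank 3.
Independent dimensionless groups: 6 − 3 = 3.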